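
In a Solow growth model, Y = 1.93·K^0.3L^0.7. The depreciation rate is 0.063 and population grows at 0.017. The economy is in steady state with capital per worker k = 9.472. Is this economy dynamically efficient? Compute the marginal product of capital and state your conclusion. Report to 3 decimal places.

dynamically efficient; MPK ≈ 0.120

Break-even investment rate: n + δ = 0.017 + 0.063 = 0.08.
MPK = 0.3·1.93·k^(0.3−1) = 0.3·1.93·9.472^(-0.7) ≈ 0.1200.
MPK > 0.08, so the economy is dynamically efficient (under-saving).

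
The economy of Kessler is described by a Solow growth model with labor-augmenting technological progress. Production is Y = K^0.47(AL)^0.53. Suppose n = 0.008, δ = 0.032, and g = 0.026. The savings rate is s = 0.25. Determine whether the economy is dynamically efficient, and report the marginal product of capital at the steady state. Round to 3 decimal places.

n + g + δ = 0.008 + 0.026 + 0.032 = 0.066.
Steady-state k*: s·k^0.47 = 0.066·k gives k* = (0.25/0.066)^(1/0.53) ≈ 12.3399.
MPK = 0.47·12.3399^(-0.53) ≈ 0.1241.
MPK > n+g+δ = 0.066, so the economy is dynamically efficient (under-saving).

dynamically efficient; MPK ≈ 0.124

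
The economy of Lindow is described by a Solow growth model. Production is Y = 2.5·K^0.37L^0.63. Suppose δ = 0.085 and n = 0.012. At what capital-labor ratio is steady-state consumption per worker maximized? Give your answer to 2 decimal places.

The effective depreciation rate is n + δ = 0.012 + 0.085 = 0.097.
At the golden rule the marginal product of capital equals n+δ: 0.37·2.5·k^(0.37−1) = 0.097. Solving, k_gold = (0.37·2.5/0.097)^(1/0.63) ≈ 35.8555.

k_gold ≈ 35.86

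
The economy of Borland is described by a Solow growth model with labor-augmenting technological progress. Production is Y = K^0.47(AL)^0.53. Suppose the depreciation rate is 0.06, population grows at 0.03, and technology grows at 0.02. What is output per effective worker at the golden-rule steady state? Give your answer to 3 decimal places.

n + g + δ = 0.03 + 0.02 + 0.06 = 0.11.
Golden rule sets MPK = n+g+δ: 0.47·k^(0.47−1) = 0.11, so k_gold = (0.47/0.11)^(1/0.53) ≈ 15.4885.
Output: y_gold = k_gold^0.47 = 15.4885^0.47 ≈ 3.6250.

y_gold ≈ 3.625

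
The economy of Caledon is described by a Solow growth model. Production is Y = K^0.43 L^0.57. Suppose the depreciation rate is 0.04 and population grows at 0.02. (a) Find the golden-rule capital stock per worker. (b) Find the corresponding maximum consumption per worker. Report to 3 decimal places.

(a) k_gold ≈ 31.663; (b) c_gold ≈ 2.518

Capital per worker breaks even when investment replaces (n + δ)·k; here n + δ = 0.06.
Golden rule sets MPK = n+δ: 0.43·k^(0.43−1) = 0.06, so k_gold = (0.43/0.06)^(1/0.57) ≈ 31.6633.
y_gold = 31.6633^0.43 ≈ 4.4181; c_gold = y_gold − 0.06·k_gold ≈ 2.5183.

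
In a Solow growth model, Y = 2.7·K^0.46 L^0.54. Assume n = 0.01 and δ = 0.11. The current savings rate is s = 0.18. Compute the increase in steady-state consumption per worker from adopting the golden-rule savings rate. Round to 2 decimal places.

Δc ≈ 3.39

n + δ = 0.01 + 0.11 = 0.12.
Current steady state (s = 0.18): k* = (0.18·2.7/0.12)^(1/0.54) ≈ 13.3327, y* = 2.7·13.3327^0.46 ≈ 8.8884, c* = (1−0.18)·8.8884 ≈ 7.2885.
At the golden rule the marginal product of capital equals n+δ: 0.46·2.7·k^(0.46−1) = 0.12. Solving, k_gold = (0.46·2.7/0.12)^(1/0.54) ≈ 75.7738.
y_gold = 2.7·75.7738^0.46 ≈ 19.7671, c_gold = y_gold − 0.12·k_gold ≈ 10.6742.
Gain: Δc = 10.6742 − 7.2885 ≈ 3.3857.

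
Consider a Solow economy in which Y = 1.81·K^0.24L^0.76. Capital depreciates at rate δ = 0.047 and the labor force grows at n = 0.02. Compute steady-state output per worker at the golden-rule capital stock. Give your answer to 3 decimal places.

n + δ = 0.02 + 0.047 = 0.067.
At the golden rule the marginal product of capital equals n+δ: 0.24·1.81·k^(0.24−1) = 0.067. Solving, k_gold = (0.24·1.81/0.067)^(1/0.76) ≈ 11.6998.
Output: y_gold = 1.81·k_gold^0.24 = 1.81·11.6998^0.24 ≈ 3.2662.

y_gold ≈ 3.266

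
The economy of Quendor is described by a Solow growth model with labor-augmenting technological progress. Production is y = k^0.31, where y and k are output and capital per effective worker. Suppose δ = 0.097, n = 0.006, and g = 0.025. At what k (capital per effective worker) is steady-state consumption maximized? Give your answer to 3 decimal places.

k_gold ≈ 3.604

Capital per effective worker breaks even when investment replaces (n + g + δ)·k; here n + g + δ = 0.128.
Maximizing c = f(k) − (n+g+δ)·k gives f'(k) = n+g+δ, i.e. 0.31·k^(0.31−1) = 0.128, so k_gold = (0.31/0.128)^(1/0.69) ≈ 3.6036.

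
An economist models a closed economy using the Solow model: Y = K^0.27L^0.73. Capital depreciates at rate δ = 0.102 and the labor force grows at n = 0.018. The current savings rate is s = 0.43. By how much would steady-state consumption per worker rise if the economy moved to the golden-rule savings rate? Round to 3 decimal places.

Δc ≈ 0.071

The effective depreciation rate is n + δ = 0.018 + 0.102 = 0.12.
Current steady state (s = 0.43): k* = (0.43/0.12)^(1/0.73) ≈ 5.7451, y* = 5.7451^0.27 ≈ 1.6033, c* = (1−0.43)·1.6033 ≈ 0.9139.
Golden rule sets MPK = n+δ: 0.27·k^(0.27−1) = 0.12, so k_gold = (0.27/0.12)^(1/0.73) ≈ 3.0370.
y_gold = 3.0370^0.27 ≈ 1.3498, c_gold = y_gold − 0.12·k_gold ≈ 0.9853.
Gain: Δc = 0.9853 − 0.9139 ≈ 0.0715.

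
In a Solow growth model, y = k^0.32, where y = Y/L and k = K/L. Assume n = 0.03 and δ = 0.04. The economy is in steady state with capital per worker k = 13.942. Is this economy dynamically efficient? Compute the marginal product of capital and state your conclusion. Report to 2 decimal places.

The effective depreciation rate is n + δ = 0.03 + 0.04 = 0.07.
MPK = 0.32·k^(0.32−1) = 0.32·13.942^(-0.68) ≈ 0.0533.
MPK < 0.07, so the economy is dynamically inefficient (over-saving).

dynamically inefficient; MPK ≈ 0.05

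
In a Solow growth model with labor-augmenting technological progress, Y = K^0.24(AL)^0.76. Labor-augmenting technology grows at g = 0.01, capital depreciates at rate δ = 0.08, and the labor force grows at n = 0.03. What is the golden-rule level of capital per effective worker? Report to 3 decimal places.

Capital per effective worker breaks even when investment replaces (n + g + δ)·k; here n + g + δ = 0.12.
Setting f'(k) = n+g+δ gives 0.24·k^(0.24−1) = 0.12, hence k_gold = (0.24/0.12)^(1/0.76) ≈ 2.4894.

k_gold ≈ 2.489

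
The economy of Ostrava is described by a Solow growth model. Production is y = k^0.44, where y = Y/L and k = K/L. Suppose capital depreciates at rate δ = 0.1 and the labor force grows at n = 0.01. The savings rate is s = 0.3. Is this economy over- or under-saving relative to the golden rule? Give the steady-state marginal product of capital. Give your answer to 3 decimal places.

under-saving; MPK ≈ 0.161

Capital per worker breaks even when investment replaces (n + δ)·k; here n + δ = 0.11.
Steady-state k*: s·k^0.44 = 0.11·k gives k* = (0.3/0.11)^(1/0.56) ≈ 5.9991.
MPK = 0.44·5.9991^(-0.56) ≈ 0.1613.
MPK > n+δ = 0.11, so the economy is dynamically efficient (under-saving).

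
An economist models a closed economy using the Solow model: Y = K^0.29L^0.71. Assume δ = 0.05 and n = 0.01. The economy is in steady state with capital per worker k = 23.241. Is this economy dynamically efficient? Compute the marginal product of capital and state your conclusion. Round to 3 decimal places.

n + δ = 0.01 + 0.05 = 0.06.
MPK = 0.29·k^(0.29−1) = 0.29·23.241^(-0.71) ≈ 0.0311.
MPK < 0.06, so the economy is dynamically inefficient (over-saving).

dynamically inefficient; MPK ≈ 0.031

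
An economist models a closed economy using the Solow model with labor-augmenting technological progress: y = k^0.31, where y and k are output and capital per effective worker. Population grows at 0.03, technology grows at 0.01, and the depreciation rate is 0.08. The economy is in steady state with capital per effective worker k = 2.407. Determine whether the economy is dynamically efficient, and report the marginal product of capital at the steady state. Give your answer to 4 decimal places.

dynamically efficient; MPK ≈ 0.1691

n + g + δ = 0.03 + 0.01 + 0.08 = 0.12.
MPK = 0.31·k^(0.31−1) = 0.31·2.407^(-0.69) ≈ 0.1691.
MPK > 0.12, so the economy is dynamically efficient (under-saving).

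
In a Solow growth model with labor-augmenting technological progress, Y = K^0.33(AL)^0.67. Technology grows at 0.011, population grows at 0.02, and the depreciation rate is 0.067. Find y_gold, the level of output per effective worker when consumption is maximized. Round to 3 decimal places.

y_gold ≈ 1.818

The effective depreciation rate is n + g + δ = 0.02 + 0.011 + 0.067 = 0.098.
Setting f'(k) = n+g+δ gives 0.33·k^(0.33−1) = 0.098, hence k_gold = (0.33/0.098)^(1/0.67) ≈ 6.1235.
Output: y_gold = k_gold^0.33 = 6.1235^0.33 ≈ 1.8185.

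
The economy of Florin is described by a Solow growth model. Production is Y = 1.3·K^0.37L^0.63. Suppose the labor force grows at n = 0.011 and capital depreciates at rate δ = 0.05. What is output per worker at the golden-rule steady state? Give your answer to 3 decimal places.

The effective depreciation rate is n + δ = 0.011 + 0.05 = 0.061.
Maximizing c = f(k) − (n+δ)·k gives f'(k) = n+δ, i.e. 0.37·1.3·k^(0.37−1) = 0.061, so k_gold = (0.37·1.3/0.061)^(1/0.63) ≈ 26.5165.
Output: y_gold = 1.3·k_gold^0.37 = 1.3·26.5165^0.37 ≈ 4.3716.

y_gold ≈ 4.372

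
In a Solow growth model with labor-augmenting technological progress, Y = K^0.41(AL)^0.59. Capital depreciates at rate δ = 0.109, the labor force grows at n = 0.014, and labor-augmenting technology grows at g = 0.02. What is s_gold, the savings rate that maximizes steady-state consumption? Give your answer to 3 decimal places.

s_gold = 0.410

Break-even investment rate: n + g + δ = 0.014 + 0.02 + 0.109 = 0.143.
At the golden rule MPK = n+g+δ, and in any Cobb-Douglas steady state s = (n+g+δ)·k/y = MPK·k/y = capital's share 0.41.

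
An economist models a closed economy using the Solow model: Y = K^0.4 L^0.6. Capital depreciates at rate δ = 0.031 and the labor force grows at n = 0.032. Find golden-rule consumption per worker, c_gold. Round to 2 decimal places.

c_gold ≈ 2.06

The effective depreciation rate is n + δ = 0.032 + 0.031 = 0.063.
Golden rule sets MPK = n+δ: 0.4·k^(0.4−1) = 0.063, so k_gold = (0.4/0.063)^(1/0.6) ≈ 21.7704.
y_gold = 21.7704^0.4 ≈ 3.4288.
c_gold = y_gold − (n+δ)·k_gold = 3.4288 − 0.063·21.7704 ≈ 2.0573.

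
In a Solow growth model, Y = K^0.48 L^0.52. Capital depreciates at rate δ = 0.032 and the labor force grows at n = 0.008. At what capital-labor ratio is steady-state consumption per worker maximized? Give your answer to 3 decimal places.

n + δ = 0.008 + 0.032 = 0.04.
At the golden rule the marginal product of capital equals n+δ: 0.48·k^(0.48−1) = 0.04. Solving, k_gold = (0.48/0.04)^(1/0.52) ≈ 118.9456.

k_gold ≈ 118.946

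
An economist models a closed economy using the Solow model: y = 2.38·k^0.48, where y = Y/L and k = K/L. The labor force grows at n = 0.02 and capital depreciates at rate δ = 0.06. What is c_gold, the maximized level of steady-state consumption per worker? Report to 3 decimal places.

n + δ = 0.02 + 0.06 = 0.08.
Golden rule sets MPK = n+δ: 0.48·2.38·k^(0.48−1) = 0.08, so k_gold = (0.48·2.38/0.08)^(1/0.52) ≈ 166.2001.
y_gold = 2.38·166.2001^0.48 ≈ 27.7000.
c_gold = y_gold − (n+δ)·k_gold = 27.7000 − 0.08·166.2001 ≈ 14.4040.

c_gold ≈ 14.404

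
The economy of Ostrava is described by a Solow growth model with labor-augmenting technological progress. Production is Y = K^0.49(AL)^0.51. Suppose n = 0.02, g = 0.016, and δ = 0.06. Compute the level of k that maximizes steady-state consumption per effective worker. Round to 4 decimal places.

Capital per effective worker breaks even when investment replaces (n + g + δ)·k; here n + g + δ = 0.096.
At the golden rule the marginal product of capital equals n+g+δ: 0.49·k^(0.49−1) = 0.096. Solving, k_gold = (0.49/0.096)^(1/0.51) ≈ 24.4393.

k_gold ≈ 24.4393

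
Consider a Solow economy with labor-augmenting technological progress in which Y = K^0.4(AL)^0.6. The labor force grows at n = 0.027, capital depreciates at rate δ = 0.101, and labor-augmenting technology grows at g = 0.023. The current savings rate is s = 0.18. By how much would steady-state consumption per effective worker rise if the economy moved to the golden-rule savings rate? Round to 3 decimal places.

Δc ≈ 0.227

The effective depreciation rate is n + g + δ = 0.027 + 0.023 + 0.101 = 0.151.
Current steady state (s = 0.18): k* = (0.18/0.151)^(1/0.6) ≈ 1.3402, y* = 1.3402^0.4 ≈ 1.1243, c* = (1−0.18)·1.1243 ≈ 0.9219.
Maximizing c = f(k) − (n+g+δ)·k gives f'(k) = n+g+δ, i.e. 0.4·k^(0.4−1) = 0.151, so k_gold = (0.4/0.151)^(1/0.6) ≈ 5.0715.
y_gold = 5.0715^0.4 ≈ 1.9145, c_gold = y_gold − 0.151·k_gold ≈ 1.1487.
Gain: Δc = 1.1487 − 0.9219 ≈ 0.2268.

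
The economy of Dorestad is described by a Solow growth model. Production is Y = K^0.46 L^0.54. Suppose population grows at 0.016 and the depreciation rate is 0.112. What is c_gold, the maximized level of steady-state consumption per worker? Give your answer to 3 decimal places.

c_gold ≈ 1.606

Capital per worker breaks even when investment replaces (n + δ)·k; here n + δ = 0.128.
Setting f'(k) = n+δ gives 0.46·k^(0.46−1) = 0.128, hence k_gold = (0.46/0.128)^(1/0.54) ≈ 10.6854.
y_gold = 10.6854^0.46 ≈ 2.9733.
c_gold = y_gold − (n+δ)·k_gold = 2.9733 − 0.128·10.6854 ≈ 1.6056.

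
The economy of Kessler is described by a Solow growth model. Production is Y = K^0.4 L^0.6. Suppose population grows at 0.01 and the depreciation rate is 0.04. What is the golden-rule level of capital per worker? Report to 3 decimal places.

k_gold ≈ 32.000

n + δ = 0.01 + 0.04 = 0.05.
At the golden rule the marginal product of capital equals n+δ: 0.4·k^(0.4−1) = 0.05. Solving, k_gold = (0.4/0.05)^(1/0.6) ≈ 32.0000.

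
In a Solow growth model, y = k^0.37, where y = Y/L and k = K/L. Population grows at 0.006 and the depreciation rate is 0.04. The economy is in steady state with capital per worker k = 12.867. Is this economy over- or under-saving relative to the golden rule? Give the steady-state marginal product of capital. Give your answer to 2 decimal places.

n + δ = 0.006 + 0.04 = 0.046.
MPK = 0.37·k^(0.37−1) = 0.37·12.867^(-0.63) ≈ 0.0740.
MPK > 0.046, so the economy is dynamically efficient (under-saving).

under-saving; MPK ≈ 0.07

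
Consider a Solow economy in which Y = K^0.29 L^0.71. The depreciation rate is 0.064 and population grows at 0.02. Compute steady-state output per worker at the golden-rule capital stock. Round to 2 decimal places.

The effective depreciation rate is n + δ = 0.02 + 0.064 = 0.084.
Golden rule sets MPK = n+δ: 0.29·k^(0.29−1) = 0.084, so k_gold = (0.29/0.084)^(1/0.71) ≈ 5.7268.
Output: y_gold = k_gold^0.29 = 5.7268^0.29 ≈ 1.6588.

y_gold ≈ 1.66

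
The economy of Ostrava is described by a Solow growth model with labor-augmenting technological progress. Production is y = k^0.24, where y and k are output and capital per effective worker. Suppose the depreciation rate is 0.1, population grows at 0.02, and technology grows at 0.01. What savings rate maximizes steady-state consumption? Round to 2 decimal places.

s_gold = 0.24

Break-even investment rate: n + g + δ = 0.02 + 0.01 + 0.1 = 0.13.
At the golden rule MPK = n+g+δ, and in any Cobb-Douglas steady state s = (n+g+δ)·k/y = MPK·k/y = capital's share 0.24.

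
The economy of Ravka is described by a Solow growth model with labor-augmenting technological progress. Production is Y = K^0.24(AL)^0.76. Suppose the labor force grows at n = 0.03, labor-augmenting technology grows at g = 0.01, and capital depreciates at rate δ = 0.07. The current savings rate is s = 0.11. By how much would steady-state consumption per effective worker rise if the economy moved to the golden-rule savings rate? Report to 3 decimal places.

n + g + δ = 0.03 + 0.01 + 0.07 = 0.11.
Current steady state (s = 0.11): k* = (0.11/0.11)^(1/0.76) ≈ 1.0000, y* = 1.0000^0.24 ≈ 1.0000, c* = (1−0.11)·1.0000 ≈ 0.8900.
Maximizing c = f(k) − (n+g+δ)·k gives f'(k) = n+g+δ, i.e. 0.24·k^(0.24−1) = 0.11, so k_gold = (0.24/0.11)^(1/0.76) ≈ 2.7913.
y_gold = 2.7913^0.24 ≈ 1.2794, c_gold = y_gold − 0.11·k_gold ≈ 0.9723.
Gain: Δc = 0.9723 − 0.8900 ≈ 0.0823.

Δc ≈ 0.082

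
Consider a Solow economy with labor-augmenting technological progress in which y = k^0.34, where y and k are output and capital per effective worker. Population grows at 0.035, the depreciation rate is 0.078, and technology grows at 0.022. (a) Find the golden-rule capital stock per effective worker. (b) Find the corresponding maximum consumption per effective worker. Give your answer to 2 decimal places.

Break-even investment rate: n + g + δ = 0.035 + 0.022 + 0.078 = 0.135.
Maximizing c = f(k) − (n+g+δ)·k gives f'(k) = n+g+δ, i.e. 0.34·k^(0.34−1) = 0.135, so k_gold = (0.34/0.135)^(1/0.66) ≈ 4.0532.
y_gold = 4.0532^0.34 ≈ 1.6094; c_gold = y_gold − 0.135·k_gold ≈ 1.0622.

(a) k_gold ≈ 4.05; (b) c_gold ≈ 1.06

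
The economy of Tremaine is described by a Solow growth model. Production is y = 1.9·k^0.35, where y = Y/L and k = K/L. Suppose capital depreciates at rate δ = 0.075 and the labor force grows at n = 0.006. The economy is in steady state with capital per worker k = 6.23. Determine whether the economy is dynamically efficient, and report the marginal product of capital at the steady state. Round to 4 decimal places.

n + δ = 0.006 + 0.075 = 0.081.
MPK = 0.35·1.9·k^(0.35−1) = 0.35·1.9·6.23^(-0.65) ≈ 0.2025.
MPK > 0.081, so the economy is dynamically efficient (under-saving).

dynamically efficient; MPK ≈ 0.2025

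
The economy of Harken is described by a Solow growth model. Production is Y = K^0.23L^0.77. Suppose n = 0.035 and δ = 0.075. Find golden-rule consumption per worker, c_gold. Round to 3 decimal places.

n + δ = 0.035 + 0.075 = 0.11.
At the golden rule the marginal product of capital equals n+δ: 0.23·k^(0.23−1) = 0.11. Solving, k_gold = (0.23/0.11)^(1/0.77) ≈ 2.6063.
y_gold = 2.6063^0.23 ≈ 1.2465.
c_gold = y_gold − (n+δ)·k_gold = 1.2465 − 0.11·2.6063 ≈ 0.9598.

c_gold ≈ 0.960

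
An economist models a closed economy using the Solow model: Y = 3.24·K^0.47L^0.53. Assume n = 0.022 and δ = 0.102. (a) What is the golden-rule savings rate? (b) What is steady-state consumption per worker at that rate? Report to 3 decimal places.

The effective depreciation rate is n + δ = 0.022 + 0.102 = 0.124.
For Cobb-Douglas, s_gold equals capital's share: s_gold = 0.47.
Golden rule sets MPK = n+δ: 0.47·3.24·k^(0.47−1) = 0.124, so k_gold = (0.47·3.24/0.124)^(1/0.53) ≈ 113.5362.
y_gold = 3.24·113.5362^0.47 ≈ 29.9542; c_gold = (1−0.47)·y_gold ≈ 15.8757.

(a) s_gold = 0.470; (b) c_gold ≈ 15.876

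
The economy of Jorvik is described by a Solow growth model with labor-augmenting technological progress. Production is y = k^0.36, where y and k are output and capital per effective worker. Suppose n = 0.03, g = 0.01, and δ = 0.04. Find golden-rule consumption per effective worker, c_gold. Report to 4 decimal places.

c_gold ≈ 1.4915

n + g + δ = 0.03 + 0.01 + 0.04 = 0.08.
Setting f'(k) = n+g+δ gives 0.36·k^(0.36−1) = 0.08, hence k_gold = (0.36/0.08)^(1/0.64) ≈ 10.4868.
y_gold = 10.4868^0.36 ≈ 2.3304.
c_gold = y_gold − (n+g+δ)·k_gold = 2.3304 − 0.08·10.4868 ≈ 1.4915.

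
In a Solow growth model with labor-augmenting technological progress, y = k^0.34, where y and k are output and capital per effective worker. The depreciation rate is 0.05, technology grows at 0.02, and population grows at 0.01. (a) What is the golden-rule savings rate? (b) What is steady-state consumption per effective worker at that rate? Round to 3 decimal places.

(a) s_gold = 0.340; (b) c_gold ≈ 1.391

Capital per effective worker breaks even when investment replaces (n + g + δ)·k; here n + g + δ = 0.08.
For Cobb-Douglas, s_gold equals capital's share: s_gold = 0.34.
Setting f'(k) = n+g+δ gives 0.34·k^(0.34−1) = 0.08, hence k_gold = (0.34/0.08)^(1/0.66) ≈ 8.9558.
y_gold = 8.9558^0.34 ≈ 2.1072; c_gold = (1−0.34)·y_gold ≈ 1.3908.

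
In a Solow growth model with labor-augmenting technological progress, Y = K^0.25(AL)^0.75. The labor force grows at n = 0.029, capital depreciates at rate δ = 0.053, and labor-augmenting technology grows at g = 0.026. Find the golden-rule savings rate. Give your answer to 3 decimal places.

The effective depreciation rate is n + g + δ = 0.029 + 0.026 + 0.053 = 0.108.
At the golden rule MPK = n+g+δ, and in any Cobb-Douglas steady state s = (n+g+δ)·k/y = MPK·k/y = capital's share 0.25.

s_gold = 0.250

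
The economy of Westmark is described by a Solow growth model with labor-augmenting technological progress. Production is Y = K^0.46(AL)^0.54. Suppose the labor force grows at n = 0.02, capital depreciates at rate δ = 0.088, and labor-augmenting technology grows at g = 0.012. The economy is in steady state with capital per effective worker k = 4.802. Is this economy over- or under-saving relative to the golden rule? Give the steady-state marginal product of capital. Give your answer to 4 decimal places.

n + g + δ = 0.02 + 0.012 + 0.088 = 0.12.
MPK = 0.46·k^(0.46−1) = 0.46·4.802^(-0.54) ≈ 0.1971.
MPK > 0.12, so the economy is dynamically efficient (under-saving).

under-saving; MPK ≈ 0.1971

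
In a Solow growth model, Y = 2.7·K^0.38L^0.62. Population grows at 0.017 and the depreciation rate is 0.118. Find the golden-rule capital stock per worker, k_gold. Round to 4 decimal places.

k_gold ≈ 26.3431

n + δ = 0.017 + 0.118 = 0.135.
Maximizing c = f(k) − (n+δ)·k gives f'(k) = n+δ, i.e. 0.38·2.7·k^(0.38−1) = 0.135, so k_gold = (0.38·2.7/0.135)^(1/0.62) ≈ 26.3431.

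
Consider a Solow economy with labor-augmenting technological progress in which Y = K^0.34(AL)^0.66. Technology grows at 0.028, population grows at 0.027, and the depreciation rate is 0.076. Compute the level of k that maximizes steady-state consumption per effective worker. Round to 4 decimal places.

Capital per effective worker breaks even when investment replaces (n + g + δ)·k; here n + g + δ = 0.131.
At the golden rule the marginal product of capital equals n+g+δ: 0.34·k^(0.34−1) = 0.131. Solving, k_gold = (0.34/0.131)^(1/0.66) ≈ 4.2422.

k_gold ≈ 4.2422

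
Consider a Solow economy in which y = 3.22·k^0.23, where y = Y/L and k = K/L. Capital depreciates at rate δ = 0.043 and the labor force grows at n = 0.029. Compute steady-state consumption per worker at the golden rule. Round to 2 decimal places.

c_gold ≈ 4.97

Break-even investment rate: n + δ = 0.029 + 0.043 = 0.072.
At the golden rule the marginal product of capital equals n+δ: 0.23·3.22·k^(0.23−1) = 0.072. Solving, k_gold = (0.23·3.22/0.072)^(1/0.77) ≈ 20.6354.
y_gold = 3.22·20.6354^0.23 ≈ 6.4598.
c_gold = y_gold − (n+δ)·k_gold = 6.4598 − 0.072·20.6354 ≈ 4.9740.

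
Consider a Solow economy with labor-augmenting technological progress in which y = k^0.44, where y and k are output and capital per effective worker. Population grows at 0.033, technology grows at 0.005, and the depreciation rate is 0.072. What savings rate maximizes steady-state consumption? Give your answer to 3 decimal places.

Break-even investment rate: n + g + δ = 0.033 + 0.005 + 0.072 = 0.11.
At the golden rule MPK = n+g+δ, and in any Cobb-Douglas steady state s = (n+g+δ)·k/y = MPK·k/y = capital's share 0.44.

s_gold = 0.440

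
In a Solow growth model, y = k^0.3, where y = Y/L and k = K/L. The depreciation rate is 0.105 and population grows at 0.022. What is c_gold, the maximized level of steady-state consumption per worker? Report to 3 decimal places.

c_gold ≈ 1.012

The effective depreciation rate is n + δ = 0.022 + 0.105 = 0.127.
Setting f'(k) = n+δ gives 0.3·k^(0.3−1) = 0.127, hence k_gold = (0.3/0.127)^(1/0.7) ≈ 3.4144.
y_gold = 3.4144^0.3 ≈ 1.4454.
c_gold = y_gold − (n+δ)·k_gold = 1.4454 − 0.127·3.4144 ≈ 1.0118.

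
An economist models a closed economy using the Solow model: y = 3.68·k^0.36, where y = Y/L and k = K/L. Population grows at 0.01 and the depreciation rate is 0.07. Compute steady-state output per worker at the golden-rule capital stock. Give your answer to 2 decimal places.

Break-even investment rate: n + δ = 0.01 + 0.07 = 0.08.
Setting f'(k) = n+δ gives 0.36·3.68·k^(0.36−1) = 0.08, hence k_gold = (0.36·3.68/0.08)^(1/0.64) ≈ 80.3122.
Output: y_gold = 3.68·k_gold^0.36 = 3.68·80.3122^0.36 ≈ 17.8472.

y_gold ≈ 17.85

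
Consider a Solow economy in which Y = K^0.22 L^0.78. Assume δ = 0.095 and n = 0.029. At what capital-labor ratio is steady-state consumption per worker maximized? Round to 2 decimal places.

The effective depreciation rate is n + δ = 0.029 + 0.095 = 0.124.
Golden rule sets MPK = n+δ: 0.22·k^(0.22−1) = 0.124, so k_gold = (0.22/0.124)^(1/0.78) ≈ 2.0856.

k_gold ≈ 2.09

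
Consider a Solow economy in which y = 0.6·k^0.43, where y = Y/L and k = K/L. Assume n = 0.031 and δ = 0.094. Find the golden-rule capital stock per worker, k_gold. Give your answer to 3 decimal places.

Capital per worker breaks even when investment replaces (n + δ)·k; here n + δ = 0.125.
Maximizing c = f(k) − (n+δ)·k gives f'(k) = n+δ, i.e. 0.43·0.6·k^(0.43−1) = 0.125, so k_gold = (0.43·0.6/0.125)^(1/0.57) ≈ 3.5655.

k_gold ≈ 3.566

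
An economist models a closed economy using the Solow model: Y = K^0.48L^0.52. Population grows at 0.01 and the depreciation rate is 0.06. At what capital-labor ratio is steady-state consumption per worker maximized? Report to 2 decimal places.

n + δ = 0.01 + 0.06 = 0.07.
Maximizing c = f(k) − (n+δ)·k gives f'(k) = n+δ, i.e. 0.48·k^(0.48−1) = 0.07, so k_gold = (0.48/0.07)^(1/0.52) ≈ 40.5478.

k_gold ≈ 40.55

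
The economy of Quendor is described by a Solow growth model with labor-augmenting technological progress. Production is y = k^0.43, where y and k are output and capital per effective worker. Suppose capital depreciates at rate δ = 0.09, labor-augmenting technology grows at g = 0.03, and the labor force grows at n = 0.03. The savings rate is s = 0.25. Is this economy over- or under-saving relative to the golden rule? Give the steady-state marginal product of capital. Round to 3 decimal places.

under-saving; MPK ≈ 0.258

The effective depreciation rate is n + g + δ = 0.03 + 0.03 + 0.09 = 0.15.
Steady-state k*: s·k^0.43 = 0.15·k gives k* = (0.25/0.15)^(1/0.57) ≈ 2.4502.
MPK = 0.43·2.4502^(-0.57) ≈ 0.2580.
MPK > n+g+δ = 0.15, so the economy is dynamically efficient (under-saving).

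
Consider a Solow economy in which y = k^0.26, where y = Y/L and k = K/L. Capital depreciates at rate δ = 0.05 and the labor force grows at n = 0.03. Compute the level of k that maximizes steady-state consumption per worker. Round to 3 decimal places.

Break-even investment rate: n + δ = 0.03 + 0.05 = 0.08.
Maximizing c = f(k) − (n+δ)·k gives f'(k) = n+δ, i.e. 0.26·k^(0.26−1) = 0.08, so k_gold = (0.26/0.08)^(1/0.74) ≈ 4.9174.

k_gold ≈ 4.917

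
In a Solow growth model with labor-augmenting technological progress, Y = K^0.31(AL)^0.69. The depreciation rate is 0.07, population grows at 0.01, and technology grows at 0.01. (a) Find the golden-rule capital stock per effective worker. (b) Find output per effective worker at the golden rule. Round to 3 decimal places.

The effective depreciation rate is n + g + δ = 0.01 + 0.01 + 0.07 = 0.09.
Maximizing c = f(k) − (n+g+δ)·k gives f'(k) = n+g+δ, i.e. 0.31·k^(0.31−1) = 0.09, so k_gold = (0.31/0.09)^(1/0.69) ≈ 6.0039.
y_gold = 6.0039^0.31 ≈ 1.7431.

(a) k_gold ≈ 6.004; (b) y_gold ≈ 1.743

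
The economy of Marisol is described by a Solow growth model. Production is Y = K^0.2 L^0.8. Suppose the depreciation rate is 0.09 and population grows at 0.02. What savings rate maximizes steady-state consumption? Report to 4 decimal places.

The effective depreciation rate is n + δ = 0.02 + 0.09 = 0.11.
At the golden rule MPK = n+δ, and in any Cobb-Douglas steady state s = (n+δ)·k/y = MPK·k/y = capital's share 0.2.

s_gold = 0.2000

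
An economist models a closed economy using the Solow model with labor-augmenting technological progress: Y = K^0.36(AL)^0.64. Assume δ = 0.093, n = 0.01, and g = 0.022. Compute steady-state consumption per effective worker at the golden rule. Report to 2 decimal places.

Break-even investment rate: n + g + δ = 0.01 + 0.022 + 0.093 = 0.125.
Setting f'(k) = n+g+δ gives 0.36·k^(0.36−1) = 0.125, hence k_gold = (0.36/0.125)^(1/0.64) ≈ 5.2216.
y_gold = 5.2216^0.36 ≈ 1.8130.
c_gold = y_gold − (n+g+δ)·k_gold = 1.8130 − 0.125·5.2216 ≈ 1.1603.

c_gold ≈ 1.16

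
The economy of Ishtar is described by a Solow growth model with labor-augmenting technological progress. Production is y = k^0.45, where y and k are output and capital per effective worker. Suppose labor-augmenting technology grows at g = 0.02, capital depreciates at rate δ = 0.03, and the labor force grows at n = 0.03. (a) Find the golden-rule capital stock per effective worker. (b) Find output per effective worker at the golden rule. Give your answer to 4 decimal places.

(a) k_gold ≈ 23.1132; (b) y_gold ≈ 4.1090

Capital per effective worker breaks even when investment replaces (n + g + δ)·k; here n + g + δ = 0.08.
At the golden rule the marginal product of capital equals n+g+δ: 0.45·k^(0.45−1) = 0.08. Solving, k_gold = (0.45/0.08)^(1/0.55) ≈ 23.1132.
y_gold = 23.1132^0.45 ≈ 4.1090.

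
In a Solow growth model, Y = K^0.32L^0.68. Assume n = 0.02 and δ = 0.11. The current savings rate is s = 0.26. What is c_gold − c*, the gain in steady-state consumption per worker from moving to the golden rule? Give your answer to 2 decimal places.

Δc ≈ 0.01

Break-even investment rate: n + δ = 0.02 + 0.11 = 0.13.
Current steady state (s = 0.26): k* = (0.26/0.13)^(1/0.68) ≈ 2.7713, y* = 2.7713^0.32 ≈ 1.3857, c* = (1−0.26)·1.3857 ≈ 1.0254.
Golden rule sets MPK = n+δ: 0.32·k^(0.32−1) = 0.13, so k_gold = (0.32/0.13)^(1/0.68) ≈ 3.7610.
y_gold = 3.7610^0.32 ≈ 1.5279, c_gold = y_gold − 0.13·k_gold ≈ 1.0390.
Gain: Δc = 1.0390 − 1.0254 ≈ 0.0136.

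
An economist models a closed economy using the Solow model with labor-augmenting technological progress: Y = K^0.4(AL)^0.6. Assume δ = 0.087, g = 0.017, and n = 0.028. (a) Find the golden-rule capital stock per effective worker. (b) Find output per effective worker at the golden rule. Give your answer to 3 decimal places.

The effective depreciation rate is n + g + δ = 0.028 + 0.017 + 0.087 = 0.132.
Maximizing c = f(k) − (n+g+δ)·k gives f'(k) = n+g+δ, i.e. 0.4·k^(0.4−1) = 0.132, so k_gold = (0.4/0.132)^(1/0.6) ≈ 6.3457.
y_gold = 6.3457^0.4 ≈ 2.0941.

(a) k_gold ≈ 6.346; (b) y_gold ≈ 2.094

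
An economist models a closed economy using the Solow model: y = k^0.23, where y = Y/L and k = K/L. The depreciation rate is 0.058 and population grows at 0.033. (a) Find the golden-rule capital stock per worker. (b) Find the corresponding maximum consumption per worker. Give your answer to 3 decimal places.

The effective depreciation rate is n + δ = 0.033 + 0.058 = 0.091.
Setting f'(k) = n+δ gives 0.23·k^(0.23−1) = 0.091, hence k_gold = (0.23/0.091)^(1/0.77) ≈ 3.3340.
y_gold = 3.3340^0.23 ≈ 1.3191; c_gold = y_gold − 0.091·k_gold ≈ 1.0157.

(a) k_gold ≈ 3.334; (b) c_gold ≈ 1.016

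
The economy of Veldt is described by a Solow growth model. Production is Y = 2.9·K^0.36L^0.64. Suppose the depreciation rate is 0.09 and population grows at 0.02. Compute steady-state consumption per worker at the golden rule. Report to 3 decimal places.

c_gold ≈ 6.581

n + δ = 0.02 + 0.09 = 0.11.
Golden rule sets MPK = n+δ: 0.36·2.9·k^(0.36−1) = 0.11, so k_gold = (0.36·2.9/0.11)^(1/0.64) ≈ 33.6545.
y_gold = 2.9·33.6545^0.36 ≈ 10.2833.
c_gold = y_gold − (n+δ)·k_gold = 10.2833 − 0.11·33.6545 ≈ 6.5813.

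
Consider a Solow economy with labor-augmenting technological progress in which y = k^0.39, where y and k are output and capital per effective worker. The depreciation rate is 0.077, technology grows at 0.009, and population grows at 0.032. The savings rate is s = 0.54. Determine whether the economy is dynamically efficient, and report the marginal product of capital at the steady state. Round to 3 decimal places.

dynamically inefficient; MPK ≈ 0.085

n + g + δ = 0.032 + 0.009 + 0.077 = 0.118.
Steady-state k*: s·k^0.39 = 0.118·k gives k* = (0.54/0.118)^(1/0.61) ≈ 12.1006.
MPK = 0.39·12.1006^(-0.61) ≈ 0.0852.
MPK < n+g+δ = 0.118, so the economy is dynamically inefficient (over-saving).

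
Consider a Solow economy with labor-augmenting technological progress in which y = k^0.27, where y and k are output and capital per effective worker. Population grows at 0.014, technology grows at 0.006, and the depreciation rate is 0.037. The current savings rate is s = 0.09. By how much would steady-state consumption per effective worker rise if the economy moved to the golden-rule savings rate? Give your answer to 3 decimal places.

n + g + δ = 0.014 + 0.006 + 0.037 = 0.057.
Current steady state (s = 0.09): k* = (0.09/0.057)^(1/0.73) ≈ 1.8695, y* = 1.8695^0.27 ≈ 1.1840, c* = (1−0.09)·1.1840 ≈ 1.0775.
Maximizing c = f(k) − (n+g+δ)·k gives f'(k) = n+g+δ, i.e. 0.27·k^(0.27−1) = 0.057, so k_gold = (0.27/0.057)^(1/0.73) ≈ 8.4203.
y_gold = 8.4203^0.27 ≈ 1.7776, c_gold = y_gold − 0.057·k_gold ≈ 1.2977.
Gain: Δc = 1.2977 − 1.0775 ≈ 0.2202.

Δc ≈ 0.220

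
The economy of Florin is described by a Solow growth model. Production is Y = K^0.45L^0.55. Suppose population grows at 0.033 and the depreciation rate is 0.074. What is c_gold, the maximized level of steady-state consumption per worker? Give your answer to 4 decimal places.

c_gold ≈ 1.7814

Capital per worker breaks even when investment replaces (n + δ)·k; here n + δ = 0.107.
Maximizing c = f(k) − (n+δ)·k gives f'(k) = n+δ, i.e. 0.45·k^(0.45−1) = 0.107, so k_gold = (0.45/0.107)^(1/0.55) ≈ 13.6218.
y_gold = 13.6218^0.45 ≈ 3.2390.
c_gold = y_gold − (n+δ)·k_gold = 3.2390 − 0.107·13.6218 ≈ 1.7814.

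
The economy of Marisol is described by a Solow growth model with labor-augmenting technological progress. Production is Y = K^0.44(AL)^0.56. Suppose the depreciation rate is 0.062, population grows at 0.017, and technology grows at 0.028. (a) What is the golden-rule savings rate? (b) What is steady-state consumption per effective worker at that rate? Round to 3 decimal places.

n + g + δ = 0.017 + 0.028 + 0.062 = 0.107.
For Cobb-Douglas, s_gold equals capital's share: s_gold = 0.44.
Setting f'(k) = n+g+δ gives 0.44·k^(0.44−1) = 0.107, hence k_gold = (0.44/0.107)^(1/0.56) ≈ 12.4897.
y_gold = 12.4897^0.44 ≈ 3.0373; c_gold = (1−0.44)·y_gold ≈ 1.7009.

(a) s_gold = 0.440; (b) c_gold ≈ 1.701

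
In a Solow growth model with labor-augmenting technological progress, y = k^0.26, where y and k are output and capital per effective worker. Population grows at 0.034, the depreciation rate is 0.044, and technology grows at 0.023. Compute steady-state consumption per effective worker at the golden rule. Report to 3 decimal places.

Capital per effective worker breaks even when investment replaces (n + g + δ)·k; here n + g + δ = 0.101.
Maximizing c = f(k) − (n+g+δ)·k gives f'(k) = n+g+δ, i.e. 0.26·k^(0.26−1) = 0.101, so k_gold = (0.26/0.101)^(1/0.74) ≈ 3.5887.
y_gold = 3.5887^0.26 ≈ 1.3941.
c_gold = y_gold − (n+g+δ)·k_gold = 1.3941 − 0.101·3.5887 ≈ 1.0316.

c_gold ≈ 1.032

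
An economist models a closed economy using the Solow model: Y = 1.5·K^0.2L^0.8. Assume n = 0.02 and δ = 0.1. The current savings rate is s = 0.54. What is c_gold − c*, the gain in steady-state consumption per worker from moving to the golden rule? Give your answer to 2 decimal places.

The effective depreciation rate is n + δ = 0.02 + 0.1 = 0.12.
Current steady state (s = 0.54): k* = (0.54·1.5/0.12)^(1/0.8) ≈ 10.8800, y* = 1.5·10.8800^0.2 ≈ 2.4178, c* = (1−0.54)·2.4178 ≈ 1.1122.
Golden rule sets MPK = n+δ: 0.2·1.5·k^(0.2−1) = 0.12, so k_gold = (0.2·1.5/0.12)^(1/0.8) ≈ 3.1436.
y_gold = 1.5·3.1436^0.2 ≈ 1.8862, c_gold = y_gold − 0.12·k_gold ≈ 1.5089.
Gain: Δc = 1.5089 − 1.1122 ≈ 0.3967.

Δc ≈ 0.40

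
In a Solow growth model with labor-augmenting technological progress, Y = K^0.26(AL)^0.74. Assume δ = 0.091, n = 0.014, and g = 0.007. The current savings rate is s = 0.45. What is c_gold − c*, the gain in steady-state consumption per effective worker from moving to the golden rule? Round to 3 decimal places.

Δc ≈ 0.098

Break-even investment rate: n + g + δ = 0.014 + 0.007 + 0.091 = 0.112.
Current steady state (s = 0.45): k* = (0.45/0.112)^(1/0.74) ≈ 6.5495, y* = 6.5495^0.26 ≈ 1.6301, c* = (1−0.45)·1.6301 ≈ 0.8966.
Maximizing c = f(k) − (n+g+δ)·k gives f'(k) = n+g+δ, i.e. 0.26·k^(0.26−1) = 0.112, so k_gold = (0.26/0.112)^(1/0.74) ≈ 3.1208.
y_gold = 3.1208^0.26 ≈ 1.3443, c_gold = y_gold − 0.112·k_gold ≈ 0.9948.
Gain: Δc = 0.9948 − 0.8966 ≈ 0.0983.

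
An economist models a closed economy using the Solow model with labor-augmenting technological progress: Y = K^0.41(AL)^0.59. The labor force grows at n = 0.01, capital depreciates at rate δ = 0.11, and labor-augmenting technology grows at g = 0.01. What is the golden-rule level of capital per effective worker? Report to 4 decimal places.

n + g + δ = 0.01 + 0.01 + 0.11 = 0.13.
Golden rule sets MPK = n+g+δ: 0.41·k^(0.41−1) = 0.13, so k_gold = (0.41/0.13)^(1/0.59) ≈ 7.0064.

k_gold ≈ 7.0064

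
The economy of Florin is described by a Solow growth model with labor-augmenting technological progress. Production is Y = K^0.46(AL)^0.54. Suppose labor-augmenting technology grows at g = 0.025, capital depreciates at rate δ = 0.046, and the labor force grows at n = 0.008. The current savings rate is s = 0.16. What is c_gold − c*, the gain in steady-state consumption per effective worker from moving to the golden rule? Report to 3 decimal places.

Capital per effective worker breaks even when investment replaces (n + g + δ)·k; here n + g + δ = 0.079.
Current steady state (s = 0.16): k* = (0.16/0.079)^(1/0.54) ≈ 3.6947, y* = 3.6947^0.46 ≈ 1.8243, c* = (1−0.16)·1.8243 ≈ 1.5324.
Golden rule sets MPK = n+g+δ: 0.46·k^(0.46−1) = 0.079, so k_gold = (0.46/0.079)^(1/0.54) ≈ 26.1161.
y_gold = 26.1161^0.46 ≈ 4.4852, c_gold = y_gold − 0.079·k_gold ≈ 2.4220.
Gain: Δc = 2.4220 − 1.5324 ≈ 0.8896.

Δc ≈ 0.890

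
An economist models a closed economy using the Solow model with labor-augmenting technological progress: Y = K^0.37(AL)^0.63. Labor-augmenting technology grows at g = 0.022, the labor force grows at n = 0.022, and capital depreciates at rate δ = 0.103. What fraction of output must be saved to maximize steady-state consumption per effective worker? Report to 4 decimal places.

n + g + δ = 0.022 + 0.022 + 0.103 = 0.147.
At the golden rule MPK = n+g+δ, and in any Cobb-Douglas steady state s = (n+g+δ)·k/y = MPK·k/y = capital's share 0.37.

s_gold = 0.3700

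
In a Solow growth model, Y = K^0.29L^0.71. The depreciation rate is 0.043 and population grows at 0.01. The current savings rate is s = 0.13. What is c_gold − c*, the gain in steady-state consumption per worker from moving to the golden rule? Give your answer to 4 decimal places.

n + δ = 0.01 + 0.043 = 0.053.
Current steady state (s = 0.13): k* = (0.13/0.053)^(1/0.71) ≈ 3.5386, y* = 3.5386^0.29 ≈ 1.4426, c* = (1−0.13)·1.4426 ≈ 1.2551.
Golden rule sets MPK = n+δ: 0.29·k^(0.29−1) = 0.053, so k_gold = (0.29/0.053)^(1/0.71) ≈ 10.9549.
y_gold = 10.9549^0.29 ≈ 2.0021, c_gold = y_gold − 0.053·k_gold ≈ 1.4215.
Gain: Δc = 1.4215 − 1.2551 ≈ 0.1664.

Δc ≈ 0.1664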